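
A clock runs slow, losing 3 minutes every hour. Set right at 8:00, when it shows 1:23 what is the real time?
For every 60 true minutes, the faulty clock advances 57 minutes, so 1 faulty-clock minute corresponds to 60/57 true minutes.
From 8:00 to 1:23 on the faulty dial is 323 minutes.
True elapsed: 323 x 60/57 = 340 minutes = 5 hours and 40 minutes.
True time: 8:00 + 5 hours and 40 minutes = 1:40.

Final answer: 1:40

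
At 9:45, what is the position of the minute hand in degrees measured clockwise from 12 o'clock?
The minute hand moves 6 degrees per minute.
At 9:45: 45 x 6 = 270 degrees

Final answer: 270 degrees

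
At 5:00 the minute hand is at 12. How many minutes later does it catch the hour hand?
The minute hand gains 5.5 degrees per minute on the hour hand.
At 5:00, the hour hand is at 150 degrees and the minute hand is at 0 degrees.
The gap is 150 degrees. Time to close: 150/5.5 = 60 x 5/11 = 27.27 minutes.
The hands overlap at 27.27 minutes past 5:00.

Final answer: 27.27 minutes past 5:00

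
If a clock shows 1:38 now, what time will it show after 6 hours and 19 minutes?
Starting time: 1:38
Adding 19 minutes to 38 minutes: 38 + 19 = 57 minutes
Adding 6 hours: 1 + 6 = 7
Final time: 7:57

Final answer: 7:57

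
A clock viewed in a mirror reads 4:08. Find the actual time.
Reflection across the vertical (12-6) axis maps a hand at angle A degrees to (360 - A) degrees, which sends a reading of T minutes past 12:00 to (720 - T) minutes past 12:00.
Mirror reads 4:08 = 248 minutes past 12:00.
Actual time: (720 - 248) mod 720 = 472 minutes = 7:52.

Final answer: 7:52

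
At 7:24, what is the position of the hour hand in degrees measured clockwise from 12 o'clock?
The hour hand moves 30 degrees per hour and 0.5 degrees per minute.
At 7:24: (7) x 30 + 24 x 0.5 = 210 + 12 = 222 degrees

Final answer: 222 degrees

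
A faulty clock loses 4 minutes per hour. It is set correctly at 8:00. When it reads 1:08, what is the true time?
For every 60 true minutes, the faulty clock advances 56 minutes, so 1 faulty-clock minute corresponds to 60/56 true minutes.
From 8:00 to 1:08 on the faulty dial is 308 minutes.
True elapsed: 308 x 60/56 = 330 minutes = 5 hours and 30 minutes.
True time: 8:00 + 5 hours and 30 minutes = 1:30.

Final answer: 1:30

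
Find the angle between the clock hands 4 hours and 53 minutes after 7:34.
First find the time 4 hours and 53 minutes after 7:34.
Total minutes: 7 x 60 + 34 + 4 x 60 + 53 = 747.
747 mod 720 = 27 minutes = 12:27.
Now compute the angle at 12:27:
Hour hand: 0 x 30 + 27 x 0.5 = 13.5 degrees
Minute hand: 27 x 6 = 162 degrees
Difference: |13.5 - 162| = 148.5 degrees
The angle is 148.5 degrees

Final answer: 148.5 degrees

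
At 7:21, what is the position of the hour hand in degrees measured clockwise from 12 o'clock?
The hour hand moves 30 degrees per hour and 0.5 degrees per minute.
At 7:21: (7) x 30 + 21 x 0.5 = 210 + 10.5 = 220.5 degrees

Final answer: 220.5 degrees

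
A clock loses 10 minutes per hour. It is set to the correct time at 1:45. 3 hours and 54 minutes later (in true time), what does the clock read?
For every 60 true minutes, the faulty clock advances 60 - 10 = 50 minutes.
True elapsed: 3 hours and 54 minutes = 234 minutes.
Faulty clock advances: 234 x 50/60 = 195 minutes (drift: 39 minutes behind).
Shown time: 1:45 + 195 minutes = 5:00.

Final answer: 5:00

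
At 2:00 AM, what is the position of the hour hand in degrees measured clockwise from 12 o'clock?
The hour hand moves 30 degrees per hour and 0.5 degrees per minute.
At 2:00: (2) x 30 + 0 x 0.5 = 60 + 0 = 60 degrees

Final answer: 60 degrees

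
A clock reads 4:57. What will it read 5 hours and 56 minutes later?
Starting time: 4:57
Adding 56 minutes to 57 minutes: 57 + 56 = 113 minutes = 1 hour and 53 minutes
Adding 5 hours: 4 + 5 + 1 (carry) = 10
Final time: 10:53

Final answer: 10:53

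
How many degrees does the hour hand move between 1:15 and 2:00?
The hour hand moves 0.5 degrees per minute.
Time elapsed: 2:00 - 1:15 = 45 minutes
Angular displacement: 45 x 0.5 = 22.5 degrees

Final answer: 22.5 degrees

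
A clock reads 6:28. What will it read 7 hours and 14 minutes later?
Starting time: 6:28
Adding 14 minutes to 28 minutes: 28 + 14 = 42 minutes
Adding 7 hours: 6 + 7 = 13 - 12 = 1
Final time: 1:42

Final answer: 1:42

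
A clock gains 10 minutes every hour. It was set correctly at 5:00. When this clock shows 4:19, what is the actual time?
For every 60 true minutes, the faulty clock advances 70 minutes, so 1 faulty-clock minute corresponds to 60/70 true minutes.
From 5:00 to 4:19 on the faulty dial is 679 minutes.
True elapsed: 679 x 60/70 = 582 minutes = 9 hours and 42 minutes.
True time: 5:00 + 9 hours and 42 minutes = 2:42.

Final answer: 2:42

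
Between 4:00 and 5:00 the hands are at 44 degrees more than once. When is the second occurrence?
At t minutes past 4:00, the hour hand is at 30 x 4 + 0.5t degrees and the minute hand is at 6t degrees.
The smaller angle between them is 44 degrees when |30H - 5.5t| = 44 or |30H - 5.5t| = 316.
With H = 4, solve 30 x 4 - 5.5t = +/- target for each target:
  t = (30 x 4 - 44) / 5.5 = 13.82
  t = (30 x 4 + 44) / 5.5 = 29.82
  t = (30 x 4 - 316) / 5.5 = -35.64 (outside (0, 60))
  t = (30 x 4 + 316) / 5.5 = 79.27 (outside (0, 60))
Valid solutions in (0, 60): {13.82, 29.82} minutes.
The second occurrence is t = 29.82 minutes.
The hands form a 44-degree angle at 29.82 minutes past 4:00.

Final answer: 29.82 minutes past 4:00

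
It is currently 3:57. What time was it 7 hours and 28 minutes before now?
Starting time: 3:57 = 237 total minutes past 12:00
Subtracting: 7 hours and 28 minutes = 448 minutes
237 - 448 = -211 (negative, add 12 hours = 720) = 509 minutes
= 8 hours and 29 minutes past 12:00 = 8:29

Final answer: 8:29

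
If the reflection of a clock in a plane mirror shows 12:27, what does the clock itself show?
Reflection across the vertical (12-6) axis maps a hand at angle A degrees to (360 - A) degrees, which sends a reading of T minutes past 12:00 to (720 - T) minutes past 12:00.
Mirror reads 12:27 = 27 minutes past 12:00.
Actual time: (720 - 27) mod 720 = 693 minutes = 11:33.

Final answer: 11:33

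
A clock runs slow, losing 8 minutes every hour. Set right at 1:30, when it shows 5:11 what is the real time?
For every 60 true minutes, the faulty clock advances 52 minutes, so 1 faulty-clock minute corresponds to 60/52 true minutes.
From 1:30 to 5:11 on the faulty dial is 221 minutes.
True elapsed: 221 x 60/52 = 255 minutes = 4 hours and 15 minutes.
True time: 1:30 + 4 hours and 15 minutes = 5:45.

Final answer: 5:45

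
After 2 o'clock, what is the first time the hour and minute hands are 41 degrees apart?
At t minutes past 2:00, the hour hand is at 30 x 2 + 0.5t degrees and the minute hand is at 6t degrees.
The smaller angle between them is 41 degrees when |30H - 5.5t| = 41 or |30H - 5.5t| = 319.
With H = 2, solve 30 x 2 - 5.5t = +/- target for each target:
  t = (30 x 2 - 41) / 5.5 = 3.45
  t = (30 x 2 + 41) / 5.5 = 18.36
  t = (30 x 2 - 319) / 5.5 = -47.09 (outside (0, 60))
  t = (30 x 2 + 319) / 5.5 = 68.91 (outside (0, 60))
Valid solutions in (0, 60): {3.45, 18.36} minutes.
The first occurrence is t = 3.45 minutes.
The hands form a 41-degree angle at 3.45 minutes past 2:00.

Final answer: 3.45 minutes past 2:00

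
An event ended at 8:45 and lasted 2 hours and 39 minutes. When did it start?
Starting time: 8:45 = 525 total minutes past 12:00
Subtracting: 2 hours and 39 minutes = 159 minutes
525 - 159 = 366 minutes
= 6 hours and 6 minutes past 12:00 = 6:06

Final answer: 6:06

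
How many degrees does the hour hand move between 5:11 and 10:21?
The hour hand moves 0.5 degrees per minute.
Time elapsed: 10:21 - 5:11 = 310 minutes
Angular displacement: 310 x 0.5 = 155 degrees

Final answer: 155 degrees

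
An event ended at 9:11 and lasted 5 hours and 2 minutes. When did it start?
Starting time: 9:11 = 551 total minutes past 12:00
Subtracting: 5 hours and 2 minutes = 302 minutes
551 - 302 = 249 minutes
= 4 hours and 9 minutes past 12:00 = 4:09

Final answer: 4:09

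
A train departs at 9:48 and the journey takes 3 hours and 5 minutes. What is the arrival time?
Starting time: 9:48
Adding 5 minutes to 48 minutes: 48 + 5 = 53 minutes
Adding 3 hours: 9 + 3 = 12
Final time: 12:53

Final answer: 12:53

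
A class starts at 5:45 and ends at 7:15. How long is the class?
From 5:45 to 7:15:
(7 x 60 + 15) - (5 x 60 + 45) = 435 - 345 = 90 minutes
= 1 hour and 30 minutes

Final answer: 1 hour and 30 minutes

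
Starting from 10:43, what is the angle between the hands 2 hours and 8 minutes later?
First find the time 2 hours and 8 minutes after 10:43.
Total minutes: 10 x 60 + 43 + 2 x 60 + 8 = 771.
771 mod 720 = 51 minutes = 12:51.
Now compute the angle at 12:51:
Hour hand: 0 x 30 + 51 x 0.5 = 25.5 degrees
Minute hand: 51 x 6 = 306 degrees
Difference: |25.5 - 306| = 280.5 degrees
Smaller angle: 360 - 280.5 = 79.5 degrees

Final answer: 79.5 degrees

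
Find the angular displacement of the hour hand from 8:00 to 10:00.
The hour hand moves 0.5 degrees per minute.
Time elapsed: 10:00 - 8:00 = 120 minutes
Angular displacement: 120 x 0.5 = 60 degrees

Final answer: 60 degrees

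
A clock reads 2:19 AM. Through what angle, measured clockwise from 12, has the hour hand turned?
The hour hand moves 30 degrees per hour and 0.5 degrees per minute.
At 2:19: (2) x 30 + 19 x 0.5 = 60 + 9.5 = 69.5 degrees

Final answer: 69.5 degrees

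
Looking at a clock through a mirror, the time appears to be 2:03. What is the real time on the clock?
Reflection across the vertical (12-6) axis maps a hand at angle A degrees to (360 - A) degrees, which sends a reading of T minutes past 12:00 to (720 - T) minutes past 12:00.
Mirror reads 2:03 = 123 minutes past 12:00.
Actual time: (720 - 123) mod 720 = 597 minutes = 9:57.

Final answer: 9:57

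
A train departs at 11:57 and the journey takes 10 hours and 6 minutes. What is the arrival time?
Starting time: 11:57
Adding 6 minutes to 57 minutes: 57 + 6 = 63 minutes = 1 hour and 3 minutes
Adding 10 hours: 11 + 10 + 1 (carry) = 22 - 12 = 10
Final time: 10:03

Final answer: 10:03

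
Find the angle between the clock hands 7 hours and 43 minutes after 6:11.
First find the time 7 hours and 43 minutes after 6:11.
Total minutes: 6 x 60 + 11 + 7 x 60 + 43 = 834.
834 mod 720 = 114 minutes = 1:54.
Now compute the angle at 1:54:
Hour hand: 1 x 30 + 54 x 0.5 = 57 degrees
Minute hand: 54 x 6 = 324 degrees
Difference: |57 - 324| = 267 degrees
Smaller angle: 360 - 267 = 93 degrees

Final answer: 93 degrees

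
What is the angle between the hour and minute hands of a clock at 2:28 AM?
Hour hand position: 2 x 30 + 28 x 0.5 = 74 degrees
Minute hand position: 28 x 6 = 168 degrees
Difference: |74 - 168| = 94 degrees
The angle between the hands is 94 degrees

Final answer: 94 degrees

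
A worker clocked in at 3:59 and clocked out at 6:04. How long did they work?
From 3:59 to 6:04:
(6 x 60 + 4) - (3 x 60 + 59) = 364 - 239 = 125 minutes
= 2 hours and 5 minutes

Final answer: 2 hours and 5 minutes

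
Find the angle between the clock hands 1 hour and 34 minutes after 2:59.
First find the time 1 hour and 34 minutes after 2:59.
Total minutes: 2 x 60 + 59 + 1 x 60 + 34 = 273.
273 mod 720 = 273 minutes = 4:33.
Now compute the angle at 4:33:
Hour hand: 4 x 30 + 33 x 0.5 = 136.5 degrees
Minute hand: 33 x 6 = 198 degrees
Difference: |136.5 - 198| = 61.5 degrees
The angle is 61.5 degrees

Final answer: 61.5 degrees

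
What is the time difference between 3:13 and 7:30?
From 3:13 to 7:30:
(7 x 60 + 30) - (3 x 60 + 13) = 450 - 193 = 257 minutes
= 4 hours and 17 minutes

Final answer: 4 hours and 17 minutes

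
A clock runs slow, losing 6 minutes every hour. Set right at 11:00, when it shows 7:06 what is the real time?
For every 60 true minutes, the faulty clock advances 54 minutes, so 1 faulty-clock minute corresponds to 60/54 true minutes.
From 11:00 to 7:06 on the faulty dial is 486 minutes.
True elapsed: 486 x 60/54 = 540 minutes = 9 hours.
True time: 11:00 + 9 hours = 8:00.

Final answer: 8:00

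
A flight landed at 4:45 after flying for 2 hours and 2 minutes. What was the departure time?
Starting time: 4:45 = 285 total minutes past 12:00
Subtracting: 2 hours and 2 minutes = 122 minutes
285 - 122 = 163 minutes
= 2 hours and 43 minutes past 12:00 = 2:43

Final answer: 2:43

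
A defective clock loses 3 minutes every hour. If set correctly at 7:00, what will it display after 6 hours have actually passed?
For every 60 true minutes, the faulty clock advances 60 - 3 = 57 minutes.
True elapsed: 6 hours = 360 minutes.
Faulty clock advances: 360 x 57/60 = 342 minutes (drift: 18 minutes behind).
Shown time: 7:00 + 342 minutes = 12:42.

Final answer: 12:42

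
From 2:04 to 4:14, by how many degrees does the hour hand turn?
The hour hand moves 0.5 degrees per minute.
Time elapsed: 4:14 - 2:04 = 130 minutes
Angular displacement: 130 x 0.5 = 65 degrees

Final answer: 65 degrees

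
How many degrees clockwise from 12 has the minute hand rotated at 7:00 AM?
The minute hand moves 6 degrees per minute.
At 7:00: 0 x 6 = 0 degrees

Final answer: 0 degrees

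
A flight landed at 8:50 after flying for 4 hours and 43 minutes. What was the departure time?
Starting time: 8:50 = 530 total minutes past 12:00
Subtracting: 4 hours and 43 minutes = 283 minutes
530 - 283 = 247 minutes
= 4 hours and 7 minutes past 12:00 = 4:07

Final answer: 4:07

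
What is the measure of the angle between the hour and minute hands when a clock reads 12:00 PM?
Hour hand position: 0 x 30 + 0 x 0.5 = 0 degrees
Minute hand position: 0 x 6 = 0 degrees
Difference: |0 - 0| = 0 degrees
The angle between the hands is 0 degrees

Final answer: 0 degrees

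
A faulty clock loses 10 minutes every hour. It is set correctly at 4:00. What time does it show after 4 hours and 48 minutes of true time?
For every 60 true minutes, the faulty clock advances 60 - 10 = 50 minutes.
True elapsed: 4 hours and 48 minutes = 288 minutes.
Faulty clock advances: 288 x 50/60 = 240 minutes (drift: 48 minutes behind).
Shown time: 4:00 + 240 minutes = 8:00.

Final answer: 8:00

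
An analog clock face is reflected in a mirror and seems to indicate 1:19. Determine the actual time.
Reflection across the vertical (12-6) axis maps a hand at angle A degrees to (360 - A) degrees, which sends a reading of T minutes past 12:00 to (720 - T) minutes past 12:00.
Mirror reads 1:19 = 79 minutes past 12:00.
Actual time: (720 - 79) mod 720 = 641 minutes = 10:41.

Final answer: 10:41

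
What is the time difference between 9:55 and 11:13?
From 9:55 to 11:13:
(11 x 60 + 13) - (9 x 60 + 55) = 673 - 595 = 78 minutes
= 1 hour and 18 minutes

Final answer: 1 hour and 18 minutes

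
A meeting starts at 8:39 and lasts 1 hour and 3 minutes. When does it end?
Starting time: 8:39
Adding 3 minutes to 39 minutes: 39 + 3 = 42 minutes
Adding 1 hour: 8 + 1 = 9
Final time: 9:42

Final answer: 9:42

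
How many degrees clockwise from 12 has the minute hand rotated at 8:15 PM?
The minute hand moves 6 degrees per minute.
At 8:15: 15 x 6 = 90 degrees

Final answer: 90 degrees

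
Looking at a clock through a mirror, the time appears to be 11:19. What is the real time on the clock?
Reflection across the vertical (12-6) axis maps a hand at angle A degrees to (360 - A) degrees, which sends a reading of T minutes past 12:00 to (720 - T) minutes past 12:00.
Mirror reads 11:19 = 679 minutes past 12:00.
Actual time: (720 - 679) mod 720 = 41 minutes = 12:41.

Final answer: 12:41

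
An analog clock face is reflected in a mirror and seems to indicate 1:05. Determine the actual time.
Reflection across the vertical (12-6) axis maps a hand at angle A degrees to (360 - A) degrees, which sends a reading of T minutes past 12:00 to (720 - T) minutes past 12:00.
Mirror reads 1:05 = 65 minutes past 12:00.
Actual time: (720 - 65) mod 720 = 655 minutes = 10:55.

Final answer: 10:55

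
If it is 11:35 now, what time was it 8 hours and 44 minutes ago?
Starting time: 11:35 = 695 total minutes past 12:00
Subtracting: 8 hours and 44 minutes = 524 minutes
695 - 524 = 171 minutes
= 2 hours and 51 minutes past 12:00 = 2:51

Final answer: 2:51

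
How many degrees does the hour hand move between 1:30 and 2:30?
The hour hand moves 0.5 degrees per minute.
Time elapsed: 2:30 - 1:30 = 60 minutes
Angular displacement: 60 x 0.5 = 30 degrees

Final answer: 30 degrees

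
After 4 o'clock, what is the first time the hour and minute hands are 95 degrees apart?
At t minutes past 4:00, the hour hand is at 30 x 4 + 0.5t degrees and the minute hand is at 6t degrees.
The smaller angle between them is 95 degrees when |30H - 5.5t| = 95 or |30H - 5.5t| = 265.
With H = 4, solve 30 x 4 - 5.5t = +/- target for each target:
  t = (30 x 4 - 95) / 5.5 = 4.55
  t = (30 x 4 + 95) / 5.5 = 39.09
  t = (30 x 4 - 265) / 5.5 = -26.36 (outside (0, 60))
  t = (30 x 4 + 265) / 5.5 = 70 (outside (0, 60))
Valid solutions in (0, 60): {4.55, 39.09} minutes.
The first occurrence is t = 4.55 minutes.
The hands form a 95-degree angle at 4.55 minutes past 4:00.

Final answer: 4.55 minutes past 4:00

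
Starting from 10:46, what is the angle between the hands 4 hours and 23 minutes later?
First find the time 4 hours and 23 minutes after 10:46.
Total minutes: 10 x 60 + 46 + 4 x 60 + 23 = 909.
909 mod 720 = 189 minutes = 3:09.
Now compute the angle at 3:09:
Hour hand: 3 x 30 + 9 x 0.5 = 94.5 degrees
Minute hand: 9 x 6 = 54 degrees
Difference: |94.5 - 54| = 40.5 degrees
The angle is 40.5 degrees

Final answer: 40.5 degrees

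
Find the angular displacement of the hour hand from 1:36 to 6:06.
The hour hand moves 0.5 degrees per minute.
Time elapsed: 6:06 - 1:36 = 270 minutes
Angular displacement: 270 x 0.5 = 135 degrees

Final answer: 135 degrees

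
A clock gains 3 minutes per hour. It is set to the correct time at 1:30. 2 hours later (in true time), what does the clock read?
For every 60 true minutes, the faulty clock advances 60 + 3 = 63 minutes.
True elapsed: 2 hours = 120 minutes.
Faulty clock advances: 120 x 63/60 = 126 minutes (drift: 6 minutes ahead).
Shown time: 1:30 + 126 minutes = 3:36.

Final answer: 3:36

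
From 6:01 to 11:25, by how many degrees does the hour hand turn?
The hour hand moves 0.5 degrees per minute.
Time elapsed: 11:25 - 6:01 = 324 minutes
Angular displacement: 324 x 0.5 = 162 degrees

Final answer: 162 degrees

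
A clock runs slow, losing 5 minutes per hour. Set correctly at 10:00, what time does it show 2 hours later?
For every 60 true minutes, the faulty clock advances 60 - 5 = 55 minutes.
True elapsed: 2 hours = 120 minutes.
Faulty clock advances: 120 x 55/60 = 110 minutes (drift: 10 minutes behind).
Shown time: 10:00 + 110 minutes = 11:50.

Final answer: 11:50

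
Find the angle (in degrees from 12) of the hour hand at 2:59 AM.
The hour hand moves 30 degrees per hour and 0.5 degrees per minute.
At 2:59: (2) x 30 + 59 x 0.5 = 60 + 29.5 = 89.5 degrees

Final answer: 89.5 degrees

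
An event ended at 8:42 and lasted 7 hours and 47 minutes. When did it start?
Starting time: 8:42 = 522 total minutes past 12:00
Subtracting: 7 hours and 47 minutes = 467 minutes
522 - 467 = 55 minutes
= 55 minutes past 12:00 = 12:55

Final answer: 12:55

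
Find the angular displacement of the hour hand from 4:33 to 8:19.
The hour hand moves 0.5 degrees per minute.
Time elapsed: 8:19 - 4:33 = 226 minutes
Angular displacement: 226 x 0.5 = 113 degrees

Final answer: 113 degrees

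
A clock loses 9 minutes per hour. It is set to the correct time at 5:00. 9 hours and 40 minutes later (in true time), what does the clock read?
For every 60 true minutes, the faulty clock advances 60 - 9 = 51 minutes.
True elapsed: 9 hours and 40 minutes = 580 minutes.
Faulty clock advances: 580 x 51/60 = 493 minutes (drift: 87 minutes behind).
Shown time: 5:00 + 493 minutes = 1:13.

Final answer: 1:13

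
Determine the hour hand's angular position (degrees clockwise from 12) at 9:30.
The hour hand moves 30 degrees per hour and 0.5 degrees per minute.
At 9:30: (9) x 30 + 30 x 0.5 = 270 + 15 = 285 degrees

Final answer: 285 degrees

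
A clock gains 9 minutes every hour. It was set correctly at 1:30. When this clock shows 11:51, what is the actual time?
For every 60 true minutes, the faulty clock advances 69 minutes, so 1 faulty-clock minute corresponds to 60/69 true minutes.
From 1:30 to 11:51 on the faulty dial is 621 minutes.
True elapsed: 621 x 60/69 = 540 minutes = 9 hours.
True time: 1:30 + 9 hours = 10:30.

Final answer: 10:30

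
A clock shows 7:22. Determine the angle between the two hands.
Hour hand position: 7 x 30 + 22 x 0.5 = 221 degrees
Minute hand position: 22 x 6 = 132 degrees
Difference: |221 - 132| = 89 degrees
The angle between the hands is 89 degrees

Final answer: 89 degrees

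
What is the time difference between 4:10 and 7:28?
From 4:10 to 7:28:
(7 x 60 + 28) - (4 x 60 + 10) = 448 - 250 = 198 minutes
= 3 hours and 18 minutes

Final answer: 3 hours and 18 minutes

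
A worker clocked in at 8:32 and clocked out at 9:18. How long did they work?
From 8:32 to 9:18:
(9 x 60 + 18) - (8 x 60 + 32) = 558 - 512 = 46 minutes
= 46 minutes

Final answer: 46 minutes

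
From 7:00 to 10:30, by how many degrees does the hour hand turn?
The hour hand moves 0.5 degrees per minute.
Time elapsed: 10:30 - 7:00 = 210 minutes
Angular displacement: 210 x 0.5 = 105 degrees

Final answer: 105 degrees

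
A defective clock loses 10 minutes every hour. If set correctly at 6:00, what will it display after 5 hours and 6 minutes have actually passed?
For every 60 true minutes, the faulty clock advances 60 - 10 = 50 minutes.
True elapsed: 5 hours and 6 minutes = 306 minutes.
Faulty clock advances: 306 x 50/60 = 255 minutes (drift: 51 minutes behind).
Shown time: 6:00 + 255 minutes = 10:15.

Final answer: 10:15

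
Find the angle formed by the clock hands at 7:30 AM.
Hour hand position: 7 x 30 + 30 x 0.5 = 225 degrees
Minute hand position: 30 x 6 = 180 degrees
Difference: |225 - 180| = 45 degrees
The angle between the hands is 45 degrees

Final answer: 45 degrees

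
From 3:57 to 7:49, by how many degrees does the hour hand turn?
The hour hand moves 0.5 degrees per minute.
Time elapsed: 7:49 - 3:57 = 232 minutes
Angular displacement: 232 x 0.5 = 116 degrees

Final answer: 116 degrees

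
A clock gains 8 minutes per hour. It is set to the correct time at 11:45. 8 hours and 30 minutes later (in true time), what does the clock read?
For every 60 true minutes, the faulty clock advances 60 + 8 = 68 minutes.
True elapsed: 8 hours and 30 minutes = 510 minutes.
Faulty clock advances: 510 x 68/60 = 578 minutes (drift: 68 minutes ahead).
Shown time: 11:45 + 578 minutes = 9:23.

Final answer: 9:23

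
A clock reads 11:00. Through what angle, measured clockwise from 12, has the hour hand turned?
The hour hand moves 30 degrees per hour and 0.5 degrees per minute.
At 11:00: (11) x 30 + 0 x 0.5 = 330 + 0 = 330 degrees

Final answer: 330 degrees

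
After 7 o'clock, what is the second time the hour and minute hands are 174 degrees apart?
At t minutes past 7:00, the hour hand is at 30 x 7 + 0.5t degrees and the minute hand is at 6t degrees.
The smaller angle between them is 174 degrees when |30H - 5.5t| = 174 or |30H - 5.5t| = 186.
With H = 7, solve 30 x 7 - 5.5t = +/- target for each target:
  t = (30 x 7 - 174) / 5.5 = 6.55
  t = (30 x 7 + 174) / 5.5 = 69.82 (outside (0, 60))
  t = (30 x 7 - 186) / 5.5 = 4.36
  t = (30 x 7 + 186) / 5.5 = 72 (outside (0, 60))
Valid solutions in (0, 60): {4.36, 6.55} minutes.
The second occurrence is t = 6.55 minutes.
The hands form a 174-degree angle at 6.55 minutes past 7:00.

Final answer: 6.55 minutes past 7:00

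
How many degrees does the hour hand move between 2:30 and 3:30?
The hour hand moves 0.5 degrees per minute.
Time elapsed: 3:30 - 2:30 = 60 minutes
Angular displacement: 60 x 0.5 = 30 degrees

Final answer: 30 degrees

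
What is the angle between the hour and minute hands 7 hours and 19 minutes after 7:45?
First find the time 7 hours and 19 minutes after 7:45.
Total minutes: 7 x 60 + 45 + 7 x 60 + 19 = 904.
904 mod 720 = 184 minutes = 3:04.
Now compute the angle at 3:04:
Hour hand: 3 x 30 + 4 x 0.5 = 92 degrees
Minute hand: 4 x 6 = 24 degrees
Difference: |92 - 24| = 68 degrees
The angle is 68 degrees

Final answer: 68 degrees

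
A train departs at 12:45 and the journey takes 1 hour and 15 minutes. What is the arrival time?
Starting time: 12:45
Adding 15 minutes to 45 minutes: 45 + 15 = 60 minutes = 1 hour
Adding 1 hour: 12 + 1 + 1 (carry) = 14 - 12 = 2
Final time: 2:00

Final answer: 2:00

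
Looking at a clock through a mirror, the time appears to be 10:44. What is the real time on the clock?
Reflection across the vertical (12-6) axis maps a hand at angle A degrees to (360 - A) degrees, which sends a reading of T minutes past 12:00 to (720 - T) minutes past 12:00.
Mirror reads 10:44 = 644 minutes past 12:00.
Actual time: (720 - 644) mod 720 = 76 minutes = 1:16.

Final answer: 1:16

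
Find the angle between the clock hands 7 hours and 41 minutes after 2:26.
First find the time 7 hours and 41 minutes after 2:26.
Total minutes: 2 x 60 + 26 + 7 x 60 + 41 = 607.
607 mod 720 = 607 minutes = 10:07.
Now compute the angle at 10:07:
Hour hand: 10 x 30 + 7 x 0.5 = 303.5 degrees
Minute hand: 7 x 6 = 42 degrees
Difference: |303.5 - 42| = 261.5 degrees
Smaller angle: 360 - 261.5 = 98.5 degrees

Final answer: 98.5 degrees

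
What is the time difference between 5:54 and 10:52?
From 5:54 to 10:52:
(10 x 60 + 52) - (5 x 60 + 54) = 652 - 354 = 298 minutes
= 4 hours and 58 minutes

Final answer: 4 hours and 58 minutes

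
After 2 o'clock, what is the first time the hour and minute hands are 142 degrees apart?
At t minutes past 2:00, the hour hand is at 30 x 2 + 0.5t degrees and the minute hand is at 6t degrees.
The smaller angle between them is 142 degrees when |30H - 5.5t| = 142 or |30H - 5.5t| = 218.
With H = 2, solve 30 x 2 - 5.5t = +/- target for each target:
  t = (30 x 2 - 142) / 5.5 = -14.91 (outside (0, 60))
  t = (30 x 2 + 142) / 5.5 = 36.73
  t = (30 x 2 - 218) / 5.5 = -28.73 (outside (0, 60))
  t = (30 x 2 + 218) / 5.5 = 50.55
Valid solutions in (0, 60): {36.73, 50.55} minutes.
The first occurrence is t = 36.73 minutes.
The hands form a 142-degree angle at 36.73 minutes past 2:00.

Final answer: 36.73 minutes past 2:00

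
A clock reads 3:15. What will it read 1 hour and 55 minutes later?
Starting time: 3:15
Adding 55 minutes to 15 minutes: 15 + 55 = 70 minutes = 1 hour and 10 minutes
Adding 1 hour: 3 + 1 + 1 (carry) = 5
Final time: 5:10

Final answer: 5:10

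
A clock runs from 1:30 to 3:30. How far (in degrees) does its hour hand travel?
The hour hand moves 0.5 degrees per minute.
Time elapsed: 3:30 - 1:30 = 120 minutes
Angular displacement: 120 x 0.5 = 60 degrees

Final answer: 60 degrees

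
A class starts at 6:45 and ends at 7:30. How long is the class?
From 6:45 to 7:30:
(7 x 60 + 30) - (6 x 60 + 45) = 450 - 405 = 45 minutes
= 45 minutes

Final answer: 45 minutes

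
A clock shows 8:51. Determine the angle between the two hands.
Hour hand position: 8 x 30 + 51 x 0.5 = 265.5 degrees
Minute hand position: 51 x 6 = 306 degrees
Difference: |265.5 - 306| = 40.5 degrees
The angle between the hands is 40.5 degrees

Final answer: 40.5 degrees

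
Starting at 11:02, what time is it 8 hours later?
Starting time: 11:02
Adding 0 minutes to 2 minutes: 2 + 0 = 2 minutes
Adding 8 hours: 11 + 8 = 19 - 12 = 7
Final time: 7:02

Final answer: 7:02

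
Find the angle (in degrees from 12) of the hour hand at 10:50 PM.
The hour hand moves 30 degrees per hour and 0.5 degrees per minute.
At 10:50: (10) x 30 + 50 x 0.5 = 300 + 25 = 325 degrees

Final answer: 325 degrees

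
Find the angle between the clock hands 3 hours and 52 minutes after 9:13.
First find the time 3 hours and 52 minutes after 9:13.
Total minutes: 9 x 60 + 13 + 3 x 60 + 52 = 785.
785 mod 720 = 65 minutes = 1:05.
Now compute the angle at 1:05:
Hour hand: 1 x 30 + 5 x 0.5 = 32.5 degrees
Minute hand: 5 x 6 = 30 degrees
Difference: |32.5 - 30| = 2.5 degrees
The angle is 2.5 degrees

Final answer: 2.5 degrees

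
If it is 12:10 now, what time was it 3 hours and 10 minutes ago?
Starting time: 12:10 = 10 total minutes past 12:00
Subtracting: 3 hours and 10 minutes = 190 minutes
10 - 190 = -180 (negative, add 12 hours = 720) = 540 minutes
= 9 hours past 12:00 = 9:00

Final answer: 9:00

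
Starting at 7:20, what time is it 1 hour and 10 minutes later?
Starting time: 7:20
Adding 10 minutes to 20 minutes: 20 + 10 = 30 minutes
Adding 1 hour: 7 + 1 = 8
Final time: 8:30

Final answer: 8:30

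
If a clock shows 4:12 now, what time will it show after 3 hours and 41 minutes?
Starting time: 4:12
Adding 41 minutes to 12 minutes: 12 + 41 = 53 minutes
Adding 3 hours: 4 + 3 = 7
Final time: 7:53

Final answer: 7:53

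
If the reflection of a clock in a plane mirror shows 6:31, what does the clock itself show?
Reflection across the vertical (12-6) axis maps a hand at angle A degrees to (360 - A) degrees, which sends a reading of T minutes past 12:00 to (720 - T) minutes past 12:00.
Mirror reads 6:31 = 391 minutes past 12:00.
Actual time: (720 - 391) mod 720 = 329 minutes = 5:29.

Final answer: 5:29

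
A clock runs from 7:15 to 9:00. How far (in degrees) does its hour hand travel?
The hour hand moves 0.5 degrees per minute.
Time elapsed: 9:00 - 7:15 = 105 minutes
Angular displacement: 105 x 0.5 = 52.5 degrees

Final answer: 52.5 degrees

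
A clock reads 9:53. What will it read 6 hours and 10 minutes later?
Starting time: 9:53
Adding 10 minutes to 53 minutes: 53 + 10 = 63 minutes = 1 hour and 3 minutes
Adding 6 hours: 9 + 6 + 1 (carry) = 16 - 12 = 4
Final time: 4:03

Final answer: 4:03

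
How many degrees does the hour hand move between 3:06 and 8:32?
The hour hand moves 0.5 degrees per minute.
Time elapsed: 8:32 - 3:06 = 326 minutes
Angular displacement: 326 x 0.5 = 163 degrees

Final answer: 163 degrees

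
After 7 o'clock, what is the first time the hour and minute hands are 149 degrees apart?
At t minutes past 7:00, the hour hand is at 30 x 7 + 0.5t degrees and the minute hand is at 6t degrees.
The smaller angle between them is 149 degrees when |30H - 5.5t| = 149 or |30H - 5.5t| = 211.
With H = 7, solve 30 x 7 - 5.5t = +/- target for each target:
  t = (30 x 7 - 149) / 5.5 = 11.09
  t = (30 x 7 + 149) / 5.5 = 65.27 (outside (0, 60))
  t = (30 x 7 - 211) / 5.5 = -0.18 (outside (0, 60))
  t = (30 x 7 + 211) / 5.5 = 76.55 (outside (0, 60))
Valid solutions in (0, 60): {11.09} minutes.
The first occurrence is t = 11.09 minutes.
The hands form a 149-degree angle at 11.09 minutes past 7:00.

Final answer: 11.09 minutes past 7:00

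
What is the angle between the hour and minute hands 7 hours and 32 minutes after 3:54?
First find the time 7 hours and 32 minutes after 3:54.
Total minutes: 3 x 60 + 54 + 7 x 60 + 32 = 686.
686 mod 720 = 686 minutes = 11:26.
Now compute the angle at 11:26:
Hour hand: 11 x 30 + 26 x 0.5 = 343 degrees
Minute hand: 26 x 6 = 156 degrees
Difference: |343 - 156| = 187 degrees
Smaller angle: 360 - 187 = 173 degrees

Final answer: 173 degrees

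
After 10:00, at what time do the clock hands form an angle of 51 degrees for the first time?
At t minutes past 10:00, the hour hand is at 30 x 10 + 0.5t degrees and the minute hand is at 6t degrees.
The smaller angle between them is 51 degrees when |30H - 5.5t| = 51 or |30H - 5.5t| = 309.
With H = 10, solve 30 x 10 - 5.5t = +/- target for each target:
  t = (30 x 10 - 51) / 5.5 = 45.27
  t = (30 x 10 + 51) / 5.5 = 63.82 (outside (0, 60))
  t = (30 x 10 - 309) / 5.5 = -1.64 (outside (0, 60))
  t = (30 x 10 + 309) / 5.5 = 110.73 (outside (0, 60))
Valid solutions in (0, 60): {45.27} minutes.
The first occurrence is t = 45.27 minutes.
The hands form a 51-degree angle at 45.27 minutes past 10:00.

Final answer: 45.27 minutes past 10:00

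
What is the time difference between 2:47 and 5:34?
From 2:47 to 5:34:
(5 x 60 + 34) - (2 x 60 + 47) = 334 - 167 = 167 minutes
= 2 hours and 47 minutes

Final answer: 2 hours and 47 minutes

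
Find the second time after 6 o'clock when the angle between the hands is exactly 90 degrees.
At t minutes past 6:00, the hour hand is at 30 x 6 + 0.5t degrees and the minute hand is at 6t degrees.
The smaller angle between them is 90 degrees when |30H - 5.5t| = 90 or |30H - 5.5t| = 270.
With H = 6, solve 30 x 6 - 5.5t = +/- target for each target:
  t = (30 x 6 - 90) / 5.5 = 16.36
  t = (30 x 6 + 90) / 5.5 = 49.09
  t = (30 x 6 - 270) / 5.5 = -16.36 (outside (0, 60))
  t = (30 x 6 + 270) / 5.5 = 81.82 (outside (0, 60))
Valid solutions in (0, 60): {16.36, 49.09} minutes.
The second occurrence is t = 49.09 minutes.
The hands form a 90-degree angle at 49.09 minutes past 6:00.

Final answer: 49.09 minutes past 6:00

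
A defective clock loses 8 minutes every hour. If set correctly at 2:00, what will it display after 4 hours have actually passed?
For every 60 true minutes, the faulty clock advances 60 - 8 = 52 minutes.
True elapsed: 4 hours = 240 minutes.
Faulty clock advances: 240 x 52/60 = 208 minutes (drift: 32 minutes behind).
Shown time: 2:00 + 208 minutes = 5:28.

Final answer: 5:28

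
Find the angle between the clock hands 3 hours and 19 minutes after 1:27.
First find the time 3 hours and 19 minutes after 1:27.
Total minutes: 1 x 60 + 27 + 3 x 60 + 19 = 286.
286 mod 720 = 286 minutes = 4:46.
Now compute the angle at 4:46:
Hour hand: 4 x 30 + 46 x 0.5 = 143 degrees
Minute hand: 46 x 6 = 276 degrees
Difference: |143 - 276| = 133 degrees
The angle is 133 degrees

Final answer: 133 degrees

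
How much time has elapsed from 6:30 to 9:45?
From 6:30 to 9:45:
(9 x 60 + 45) - (6 x 60 + 30) = 585 - 390 = 195 minutes
= 3 hours and 15 minutes

Final answer: 3 hours and 15 minutes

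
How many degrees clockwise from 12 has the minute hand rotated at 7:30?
The minute hand moves 6 degrees per minute.
At 7:30: 30 x 6 = 180 degrees

Final answer: 180 degrees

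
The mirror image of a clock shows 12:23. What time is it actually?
Reflection across the vertical (12-6) axis maps a hand at angle A degrees to (360 - A) degrees, which sends a reading of T minutes past 12:00 to (720 - T) minutes past 12:00.
Mirror reads 12:23 = 23 minutes past 12:00.
Actual time: (720 - 23) mod 720 = 697 minutes = 11:37.

Final answer: 11:37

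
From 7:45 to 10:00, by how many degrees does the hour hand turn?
The hour hand moves 0.5 degrees per minute.
Time elapsed: 10:00 - 7:45 = 135 minutes
Angular displacement: 135 x 0.5 = 67.5 degrees

Final answer: 67.5 degrees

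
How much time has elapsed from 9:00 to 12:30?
From 9:00 to 12:30:
(12 x 60 + 30) - (9 x 60 + 0) = 750 - 540 = 210 minutes
= 3 hours and 30 minutes

Final answer: 3 hours and 30 minutes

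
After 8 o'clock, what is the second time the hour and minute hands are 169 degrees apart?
At t minutes past 8:00, the hour hand is at 30 x 8 + 0.5t degrees and the minute hand is at 6t degrees.
The smaller angle between them is 169 degrees when |30H - 5.5t| = 169 or |30H - 5.5t| = 191.
With H = 8, solve 30 x 8 - 5.5t = +/- target for each target:
  t = (30 x 8 - 169) / 5.5 = 12.91
  t = (30 x 8 + 169) / 5.5 = 74.36 (outside (0, 60))
  t = (30 x 8 - 191) / 5.5 = 8.91
  t = (30 x 8 + 191) / 5.5 = 78.36 (outside (0, 60))
Valid solutions in (0, 60): {8.91, 12.91} minutes.
The second occurrence is t = 12.91 minutes.
The hands form a 169-degree angle at 12.91 minutes past 8:00.

Final answer: 12.91 minutes past 8:00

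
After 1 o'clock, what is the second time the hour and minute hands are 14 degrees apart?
At t minutes past 1:00, the hour hand is at 30 x 1 + 0.5t degrees and the minute hand is at 6t degrees.
The smaller angle between them is 14 degrees when |30H - 5.5t| = 14 or |30H - 5.5t| = 346.
With H = 1, solve 30 x 1 - 5.5t = +/- target for each target:
  t = (30 x 1 - 14) / 5.5 = 2.91
  t = (30 x 1 + 14) / 5.5 = 8
  t = (30 x 1 - 346) / 5.5 = -57.45 (outside (0, 60))
  t = (30 x 1 + 346) / 5.5 = 68.36 (outside (0, 60))
Valid solutions in (0, 60): {2.91, 8} minutes.
The second occurrence is t = 8 minutes.
The hands form a 14-degree angle at 8 minutes past 1:00.

Final answer: 8 minutes past 1:00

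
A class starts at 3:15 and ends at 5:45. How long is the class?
From 3:15 to 5:45:
(5 x 60 + 45) - (3 x 60 + 15) = 345 - 195 = 150 minutes
= 2 hours and 30 minutes

Final answer: 2 hours and 30 minutes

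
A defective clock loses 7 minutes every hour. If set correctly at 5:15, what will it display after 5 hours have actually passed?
For every 60 true minutes, the faulty clock advances 60 - 7 = 53 minutes.
True elapsed: 5 hours = 300 minutes.
Faulty clock advances: 300 x 53/60 = 265 minutes (drift: 35 minutes behind).
Shown time: 5:15 + 265 minutes = 9:40.

Final answer: 9:40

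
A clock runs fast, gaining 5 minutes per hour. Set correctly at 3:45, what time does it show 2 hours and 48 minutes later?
For every 60 true minutes, the faulty clock advances 60 + 5 = 65 minutes.
True elapsed: 2 hours and 48 minutes = 168 minutes.
Faulty clock advances: 168 x 65/60 = 182 minutes (drift: 14 minutes ahead).
Shown time: 3:45 + 182 minutes = 6:47.

Final answer: 6:47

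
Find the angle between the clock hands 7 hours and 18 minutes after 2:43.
First find the time 7 hours and 18 minutes after 2:43.
Total minutes: 2 x 60 + 43 + 7 x 60 + 18 = 601.
601 mod 720 = 601 minutes = 10:01.
Now compute the angle at 10:01:
Hour hand: 10 x 30 + 1 x 0.5 = 300.5 degrees
Minute hand: 1 x 6 = 6 degrees
Difference: |300.5 - 6| = 294.5 degrees
Smaller angle: 360 - 294.5 = 65.5 degrees

Final answer: 65.5 degrees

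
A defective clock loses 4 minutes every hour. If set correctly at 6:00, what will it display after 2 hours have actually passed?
For every 60 true minutes, the faulty clock advances 60 - 4 = 56 minutes.
True elapsed: 2 hours = 120 minutes.
Faulty clock advances: 120 x 56/60 = 112 minutes (drift: 8 minutes behind).
Shown time: 6:00 + 112 minutes = 7:52.

Final answer: 7:52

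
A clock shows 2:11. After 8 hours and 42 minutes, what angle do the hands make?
First find the time 8 hours and 42 minutes after 2:11.
Total minutes: 2 x 60 + 11 + 8 x 60 + 42 = 653.
653 mod 720 = 653 minutes = 10:53.
Now compute the angle at 10:53:
Hour hand: 10 x 30 + 53 x 0.5 = 326.5 degrees
Minute hand: 53 x 6 = 318 degrees
Difference: |326.5 - 318| = 8.5 degrees
The angle is 8.5 degrees

Final answer: 8.5 degrees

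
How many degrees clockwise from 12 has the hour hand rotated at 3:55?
The hour hand moves 30 degrees per hour and 0.5 degrees per minute.
At 3:55: (3) x 30 + 55 x 0.5 = 90 + 27.5 = 117.5 degrees

Final answer: 117.5 degrees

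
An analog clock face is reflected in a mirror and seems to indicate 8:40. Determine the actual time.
Reflection across the vertical (12-6) axis maps a hand at angle A degrees to (360 - A) degrees, which sends a reading of T minutes past 12:00 to (720 - T) minutes past 12:00.
Mirror reads 8:40 = 520 minutes past 12:00.
Actual time: (720 - 520) mod 720 = 200 minutes = 3:20.

Final answer: 3:20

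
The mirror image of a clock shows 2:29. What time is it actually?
Reflection across the vertical (12-6) axis maps a hand at angle A degrees to (360 - A) degrees, which sends a reading of T minutes past 12:00 to (720 - T) minutes past 12:00.
Mirror reads 2:29 = 149 minutes past 12:00.
Actual time: (720 - 149) mod 720 = 571 minutes = 9:31.

Final answer: 9:31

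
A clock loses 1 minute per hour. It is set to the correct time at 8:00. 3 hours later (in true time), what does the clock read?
For every 60 true minutes, the faulty clock advances 60 - 1 = 59 minutes.
True elapsed: 3 hours = 180 minutes.
Faulty clock advances: 180 x 59/60 = 177 minutes (drift: 3 minutes behind).
Shown time: 8:00 + 177 minutes = 10:57.

Final answer: 10:57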